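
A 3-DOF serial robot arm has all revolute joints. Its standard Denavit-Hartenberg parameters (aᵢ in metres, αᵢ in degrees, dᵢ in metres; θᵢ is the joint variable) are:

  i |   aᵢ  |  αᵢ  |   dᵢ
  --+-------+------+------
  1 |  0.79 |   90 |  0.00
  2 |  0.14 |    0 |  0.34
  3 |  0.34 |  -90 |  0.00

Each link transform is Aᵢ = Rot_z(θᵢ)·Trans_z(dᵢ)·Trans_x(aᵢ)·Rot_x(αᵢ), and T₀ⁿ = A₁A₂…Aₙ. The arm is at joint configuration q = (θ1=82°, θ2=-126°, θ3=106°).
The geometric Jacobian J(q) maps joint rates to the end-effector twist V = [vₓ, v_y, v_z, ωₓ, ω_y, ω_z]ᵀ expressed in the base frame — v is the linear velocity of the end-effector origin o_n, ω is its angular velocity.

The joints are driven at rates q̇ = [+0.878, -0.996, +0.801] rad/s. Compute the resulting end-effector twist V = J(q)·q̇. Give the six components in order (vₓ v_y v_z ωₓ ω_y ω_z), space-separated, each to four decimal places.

-0.8704 0.2870 0.0197 -0.1931 0.0271 0.8780

o_n = [0.4797, 0.9699, -0.2295]
J₁: ẑ×o_n = [-0.9699, 0.4797, 0.0000], ω = ẑ
J2: z=[0.9903, -0.1392, 0.0000] o=[0.1099, 0.7823, 0.0000] → [0.0319, 0.2273, 0.2372, 0.9903, -0.1392, 0.0000]
J3: z=[0.9903, -0.1392, 0.0000] o=[0.4352, 0.6535, -0.1133] → [0.0162, 0.1152, 0.3195, 0.9903, -0.1392, 0.0000]
V = J·q̇ = [-0.8704, 0.2870, 0.0197, -0.1931, 0.0271, 0.8780]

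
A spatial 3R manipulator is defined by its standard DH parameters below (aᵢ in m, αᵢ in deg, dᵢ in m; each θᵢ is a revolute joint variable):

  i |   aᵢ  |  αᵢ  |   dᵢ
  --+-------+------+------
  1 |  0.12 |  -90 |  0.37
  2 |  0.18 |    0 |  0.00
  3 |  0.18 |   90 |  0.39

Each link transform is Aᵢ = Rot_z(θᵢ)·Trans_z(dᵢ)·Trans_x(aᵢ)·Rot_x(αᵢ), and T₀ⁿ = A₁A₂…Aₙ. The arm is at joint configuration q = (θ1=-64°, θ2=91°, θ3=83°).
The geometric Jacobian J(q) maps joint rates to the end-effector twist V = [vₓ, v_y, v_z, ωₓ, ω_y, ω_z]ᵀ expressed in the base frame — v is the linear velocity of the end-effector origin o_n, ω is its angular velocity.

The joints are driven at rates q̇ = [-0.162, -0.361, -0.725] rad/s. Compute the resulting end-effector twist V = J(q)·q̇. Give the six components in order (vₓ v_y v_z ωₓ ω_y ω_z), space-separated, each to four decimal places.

o_n = [0.3233, 0.2268, 0.1712]
J₁: ẑ×o_n = [-0.2268, 0.3233, 0.0000], ω = ẑ
J2: z=[0.8988, 0.4384, 0.0000] o=[0.0526, -0.1079, 0.3700] → [-0.0871, 0.1787, 0.1822, 0.8988, 0.4384, 0.0000]
J3: z=[0.8988, 0.4384, 0.0000] o=[0.0512, -0.1050, 0.1900] → [-0.0082, 0.0169, 0.1790, 0.8988, 0.4384, 0.0000]
V = J·q̇ = [0.0742, -0.1291, -0.1955, -0.9761, -0.4761, -0.1620]

0.0742 -0.1291 -0.1955 -0.9761 -0.4761 -0.1620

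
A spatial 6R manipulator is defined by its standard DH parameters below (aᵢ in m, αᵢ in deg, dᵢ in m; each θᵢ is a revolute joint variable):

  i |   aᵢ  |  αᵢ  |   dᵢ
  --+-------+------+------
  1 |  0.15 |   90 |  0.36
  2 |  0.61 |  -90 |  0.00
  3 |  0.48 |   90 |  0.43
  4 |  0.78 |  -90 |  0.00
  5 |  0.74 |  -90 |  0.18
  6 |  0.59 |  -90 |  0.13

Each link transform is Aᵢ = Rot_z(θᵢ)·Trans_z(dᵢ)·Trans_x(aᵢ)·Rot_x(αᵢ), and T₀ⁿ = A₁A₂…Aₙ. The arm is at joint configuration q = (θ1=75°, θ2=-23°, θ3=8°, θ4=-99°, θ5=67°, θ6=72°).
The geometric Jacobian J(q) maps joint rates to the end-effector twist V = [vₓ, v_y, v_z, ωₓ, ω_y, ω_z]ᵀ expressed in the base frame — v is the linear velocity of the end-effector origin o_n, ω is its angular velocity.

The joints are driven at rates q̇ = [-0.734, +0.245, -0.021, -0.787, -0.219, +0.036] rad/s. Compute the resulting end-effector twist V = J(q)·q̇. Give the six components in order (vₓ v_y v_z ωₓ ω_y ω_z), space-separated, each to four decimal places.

0.4673 0.0937 0.5562 -0.5729 -0.1334 -0.5664

o_n = [-0.7645, 0.5594, -0.2850]
J₁: ẑ×o_n = [-0.5594, -0.7645, 0.0000], ω = ẑ
J2: z=[0.9659, -0.2588, 0.0000] o=[0.0388, 0.1449, 0.3600] → [0.1669, 0.6230, 0.1925, 0.9659, -0.2588, 0.0000]
J3: z=[0.1011, 0.3774, 0.9205] o=[0.1842, 0.6873, 0.1217] → [-0.0358, -0.8321, 0.3451, 0.1011, 0.3774, 0.9205]
J4: z=[0.9897, -0.1326, -0.0544] o=[0.2764, 1.2895, 0.3317] → [0.0421, 0.6670, -0.8605, 0.9897, -0.1326, -0.0544]
J5: z=[0.0844, 0.8462, -0.5262] o=[0.1861, 0.8869, -0.3302] → [-0.1341, 0.4963, 0.7767, 0.0844, 0.8462, -0.5262]
J6: z=[-0.2801, 0.5269, 0.8024] o=[-0.5064, 0.9803, -0.6332] → [0.5212, -0.1096, 0.2539, -0.2801, 0.5269, 0.8024]
V = J·q̇ = [0.4673, 0.0937, 0.5562, -0.5729, -0.1334, -0.5664]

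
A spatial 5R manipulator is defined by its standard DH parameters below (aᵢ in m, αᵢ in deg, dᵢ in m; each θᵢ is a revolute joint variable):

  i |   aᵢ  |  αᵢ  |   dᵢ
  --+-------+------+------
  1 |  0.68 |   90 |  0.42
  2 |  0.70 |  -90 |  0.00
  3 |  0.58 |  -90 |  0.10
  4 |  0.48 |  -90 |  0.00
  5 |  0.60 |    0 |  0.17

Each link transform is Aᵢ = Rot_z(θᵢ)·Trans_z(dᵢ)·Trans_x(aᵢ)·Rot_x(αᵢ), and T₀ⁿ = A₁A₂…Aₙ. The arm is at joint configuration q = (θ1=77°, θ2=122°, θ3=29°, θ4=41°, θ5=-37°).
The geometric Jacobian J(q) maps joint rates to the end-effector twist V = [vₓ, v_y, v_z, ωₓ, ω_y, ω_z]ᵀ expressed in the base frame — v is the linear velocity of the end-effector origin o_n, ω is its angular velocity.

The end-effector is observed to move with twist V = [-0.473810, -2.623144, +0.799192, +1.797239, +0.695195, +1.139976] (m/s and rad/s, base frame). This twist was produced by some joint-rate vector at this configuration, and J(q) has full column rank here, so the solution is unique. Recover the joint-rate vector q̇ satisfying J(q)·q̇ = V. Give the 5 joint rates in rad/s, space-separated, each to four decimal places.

o_n = [-0.7795, 0.5975, 2.0980]
J₁: ẑ×o_n = [-0.5975, -0.7795, 0.0000], ω = ẑ
J2: z=[0.9744, -0.2250, 0.0000] o=[0.1530, 0.6626, 0.4200] → [-0.3775, -1.6350, -0.2732, 0.9744, -0.2250, 0.0000]
J3: z=[-0.1908, -0.8263, -0.5299] o=[0.0695, 0.3011, 1.0136] → [-0.7390, 0.6568, -0.7581, -0.1908, -0.8263, -0.5299]
J4: z=[-0.7944, 0.4471, -0.4111] o=[-0.2840, 0.0198, 1.3908] → [0.5537, 0.7655, -0.2374, -0.7944, 0.4471, -0.4111]
J5: z=[0.5223, 0.8484, -0.0867] o=[-0.4328, 0.1560, 1.8264] → [0.2687, -0.1118, 0.5247, 0.5223, 0.8484, -0.0867]
q̇ = J⁺·V = [0.6960, 0.7060, -0.4590, -0.6820, 0.9190]

0.6960 0.7060 -0.4590 -0.6820 0.9190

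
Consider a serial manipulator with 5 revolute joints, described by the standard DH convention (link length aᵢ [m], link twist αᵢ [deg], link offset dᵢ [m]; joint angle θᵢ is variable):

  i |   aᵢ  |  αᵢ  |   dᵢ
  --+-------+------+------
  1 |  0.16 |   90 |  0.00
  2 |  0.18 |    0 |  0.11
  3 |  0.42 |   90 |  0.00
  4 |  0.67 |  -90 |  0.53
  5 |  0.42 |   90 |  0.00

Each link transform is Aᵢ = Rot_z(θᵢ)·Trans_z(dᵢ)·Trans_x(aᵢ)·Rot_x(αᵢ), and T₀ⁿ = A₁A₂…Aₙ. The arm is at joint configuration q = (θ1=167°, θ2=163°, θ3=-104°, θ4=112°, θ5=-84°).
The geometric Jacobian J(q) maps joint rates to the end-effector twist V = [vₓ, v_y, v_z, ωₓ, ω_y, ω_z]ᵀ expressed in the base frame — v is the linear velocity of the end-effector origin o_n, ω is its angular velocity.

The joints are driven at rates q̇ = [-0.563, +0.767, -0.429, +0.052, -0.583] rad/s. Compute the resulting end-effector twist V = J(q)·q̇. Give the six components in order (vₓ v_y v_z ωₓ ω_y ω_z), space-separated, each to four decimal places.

o_n = [-0.6826, 0.9498, -0.3047]
J₁: ẑ×o_n = [-0.9498, -0.6826, 0.0000], ω = ẑ
J2: z=[0.2250, 0.9744, 0.0000] o=[-0.1559, 0.0360, 0.0000] → [-0.2969, 0.0685, 0.7188, 0.2250, 0.9744, 0.0000]
J3: z=[0.2250, 0.9744, 0.0000] o=[0.0366, 0.1045, 0.0526] → [-0.3482, 0.0804, 0.8909, 0.2250, 0.9744, 0.0000]
J4: z=[-0.8352, 0.1928, -0.5150] o=[-0.1742, 0.1531, 0.4126] → [0.2720, -0.3373, -0.5674, -0.8352, 0.1928, -0.5150]
J5: z=[0.3810, -0.4724, -0.7948] o=[-0.3512, 0.8315, -0.0755] → [0.2023, 0.3508, -0.1115, 0.3810, -0.4724, -0.7948]
V = J·q̇ = [0.3526, 0.1804, 0.2046, -0.1895, 0.6148, -0.1264]

0.3526 0.1804 0.2046 -0.1895 0.6148 -0.1264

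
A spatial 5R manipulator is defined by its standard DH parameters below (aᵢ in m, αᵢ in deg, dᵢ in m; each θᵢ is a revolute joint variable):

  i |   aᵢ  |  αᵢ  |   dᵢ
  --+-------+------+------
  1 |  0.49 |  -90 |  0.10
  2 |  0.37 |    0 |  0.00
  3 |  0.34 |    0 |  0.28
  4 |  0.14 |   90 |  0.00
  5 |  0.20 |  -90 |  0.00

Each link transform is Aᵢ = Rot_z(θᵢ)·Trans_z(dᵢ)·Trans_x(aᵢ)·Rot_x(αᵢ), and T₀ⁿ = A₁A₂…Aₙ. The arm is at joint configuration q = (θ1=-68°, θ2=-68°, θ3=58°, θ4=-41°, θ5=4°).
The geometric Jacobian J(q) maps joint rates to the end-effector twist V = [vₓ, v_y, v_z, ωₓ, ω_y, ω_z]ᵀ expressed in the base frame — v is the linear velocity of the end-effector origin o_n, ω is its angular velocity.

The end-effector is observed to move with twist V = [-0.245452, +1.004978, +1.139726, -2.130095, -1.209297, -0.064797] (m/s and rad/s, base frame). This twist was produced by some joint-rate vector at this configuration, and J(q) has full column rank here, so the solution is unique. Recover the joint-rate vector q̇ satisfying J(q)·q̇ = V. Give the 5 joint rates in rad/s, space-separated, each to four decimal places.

o_n = [0.7135, -0.9813, 0.7659]
J₁: ẑ×o_n = [0.9813, 0.7135, -0.0000], ω = ẑ
J2: z=[0.9272, 0.3746, 0.0000] o=[0.1836, -0.4543, 0.1000] → [0.2495, -0.6175, -0.6871, 0.9272, 0.3746, 0.0000]
J3: z=[0.9272, 0.3746, 0.0000] o=[0.2355, -0.5828, 0.4431] → [0.1210, -0.2994, -0.5485, 0.9272, 0.3746, 0.0000]
J4: z=[0.9272, 0.3746, 0.0000] o=[0.6205, -0.7884, 0.5021] → [0.0988, -0.2446, -0.2137, 0.9272, 0.3746, 0.0000]
J5: z=[-0.2911, 0.7206, 0.6293] o=[0.6535, -0.8701, 0.6109] → [0.1817, 0.0829, -0.0108, -0.2911, 0.7206, 0.6293]
q̇ = J⁺·V = [0.1970, -0.6910, -0.8640, -0.8730, -0.4160]

0.1970 -0.6910 -0.8640 -0.8730 -0.4160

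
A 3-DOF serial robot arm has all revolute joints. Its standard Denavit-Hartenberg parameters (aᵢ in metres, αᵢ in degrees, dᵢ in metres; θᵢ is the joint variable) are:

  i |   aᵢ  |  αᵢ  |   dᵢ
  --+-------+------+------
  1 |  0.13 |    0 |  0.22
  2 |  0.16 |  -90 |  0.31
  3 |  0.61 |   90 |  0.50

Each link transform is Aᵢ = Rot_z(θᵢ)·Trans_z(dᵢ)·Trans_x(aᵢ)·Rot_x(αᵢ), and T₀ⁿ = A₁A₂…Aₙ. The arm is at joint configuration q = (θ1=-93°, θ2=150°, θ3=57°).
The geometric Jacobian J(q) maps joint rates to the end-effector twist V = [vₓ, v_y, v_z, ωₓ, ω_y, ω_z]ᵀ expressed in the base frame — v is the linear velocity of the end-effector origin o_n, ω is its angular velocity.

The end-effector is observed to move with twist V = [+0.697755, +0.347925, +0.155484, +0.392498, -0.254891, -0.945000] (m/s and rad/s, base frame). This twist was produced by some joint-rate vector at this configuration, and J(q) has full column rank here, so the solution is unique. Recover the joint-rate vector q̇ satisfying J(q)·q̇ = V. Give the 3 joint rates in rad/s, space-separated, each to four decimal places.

o_n = [-0.1581, 0.5553, 0.0184]
J₁: ẑ×o_n = [-0.5553, -0.1581, 0.0000], ω = ẑ
J2: z=[0.0000, 0.0000, 1.0000] o=[-0.0068, -0.1298, 0.2200] → [-0.6851, -0.1512, 0.0000, 0.0000, 0.0000, 1.0000]
J3: z=[-0.8387, 0.5446, 0.0000] o=[0.0803, 0.0044, 0.5300] → [-0.2786, -0.4291, -0.3322, -0.8387, 0.5446, 0.0000]
q̇ = J⁺·V = [-0.6170, -0.3280, -0.4680]

-0.6170 -0.3280 -0.4680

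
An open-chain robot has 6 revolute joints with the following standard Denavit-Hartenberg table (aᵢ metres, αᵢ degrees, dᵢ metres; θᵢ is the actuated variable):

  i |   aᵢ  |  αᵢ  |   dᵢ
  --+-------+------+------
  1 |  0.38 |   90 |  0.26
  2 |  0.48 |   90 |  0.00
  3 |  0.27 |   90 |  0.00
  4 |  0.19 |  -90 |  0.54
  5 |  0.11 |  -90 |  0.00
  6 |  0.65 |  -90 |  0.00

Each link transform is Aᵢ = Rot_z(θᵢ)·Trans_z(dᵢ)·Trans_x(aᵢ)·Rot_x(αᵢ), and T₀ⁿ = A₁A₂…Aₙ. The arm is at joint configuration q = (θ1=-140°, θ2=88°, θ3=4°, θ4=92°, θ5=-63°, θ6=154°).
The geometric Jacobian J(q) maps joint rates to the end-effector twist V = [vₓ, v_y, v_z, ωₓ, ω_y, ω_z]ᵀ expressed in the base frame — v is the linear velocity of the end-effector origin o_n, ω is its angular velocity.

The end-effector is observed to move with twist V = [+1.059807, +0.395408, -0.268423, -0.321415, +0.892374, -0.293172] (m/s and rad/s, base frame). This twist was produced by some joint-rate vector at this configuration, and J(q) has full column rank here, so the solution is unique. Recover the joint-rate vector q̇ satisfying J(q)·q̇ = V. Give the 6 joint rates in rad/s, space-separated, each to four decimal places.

0.0400 0.8520 -0.6790 0.1290 0.3280 0.4210

o_n = [-0.2568, -0.3179, 1.3024]
J₁: ẑ×o_n = [0.3179, -0.2568, 0.0000], ω = ẑ
J2: z=[-0.6428, 0.7660, 0.0000] o=[-0.2911, -0.2443, 0.2600] → [0.7985, 0.6700, 0.0211, -0.6428, 0.7660, 0.0000]
J3: z=[-0.7656, -0.6424, -0.0349] o=[-0.3039, -0.2550, 0.7397] → [-0.3637, 0.4291, 0.0784, -0.7656, -0.6424, -0.0349]
J4: z=[0.6394, -0.7657, 0.0697] o=[-0.3232, -0.2466, 1.0089] → [-0.2198, -0.1830, 0.0053, 0.6394, -0.7657, 0.0697]
J5: z=[0.0982, -0.0086, -0.9951] o=[-0.1229, -0.7823, 1.0333] → [0.4599, 0.1069, 0.0444, 0.0982, -0.0086, -0.9951]
J6: z=[-0.9698, -0.2254, -0.0937] o=[-0.0983, -0.8895, 1.0366] → [-0.0063, 0.2726, -0.5901, -0.9698, -0.2254, -0.0937]
q̇ = J⁺·V = [0.0400, 0.8520, -0.6790, 0.1290, 0.3280, 0.4210]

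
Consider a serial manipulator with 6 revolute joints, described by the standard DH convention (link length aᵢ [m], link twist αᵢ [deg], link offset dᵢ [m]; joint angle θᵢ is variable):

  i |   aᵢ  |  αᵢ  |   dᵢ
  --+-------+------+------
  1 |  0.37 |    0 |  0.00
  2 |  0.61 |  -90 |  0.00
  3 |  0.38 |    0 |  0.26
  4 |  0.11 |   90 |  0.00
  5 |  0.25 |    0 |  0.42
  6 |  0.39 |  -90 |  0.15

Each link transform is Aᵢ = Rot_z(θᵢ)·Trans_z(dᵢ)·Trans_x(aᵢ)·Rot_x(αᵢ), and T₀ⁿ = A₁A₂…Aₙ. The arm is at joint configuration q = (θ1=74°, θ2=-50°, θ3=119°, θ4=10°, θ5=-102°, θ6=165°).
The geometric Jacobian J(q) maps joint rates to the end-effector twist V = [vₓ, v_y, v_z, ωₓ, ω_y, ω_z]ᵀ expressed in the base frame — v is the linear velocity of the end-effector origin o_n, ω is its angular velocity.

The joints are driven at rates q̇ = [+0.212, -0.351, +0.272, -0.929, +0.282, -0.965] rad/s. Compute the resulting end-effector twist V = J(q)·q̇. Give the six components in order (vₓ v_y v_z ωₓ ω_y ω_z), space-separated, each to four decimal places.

o_n = [0.6128, 0.9804, -0.8738]
J₁: ẑ×o_n = [-0.9804, 0.6128, 0.0000], ω = ẑ
J2: z=[0.0000, 0.0000, 1.0000] o=[0.1020, 0.3557, 0.0000] → [-0.6248, 0.5109, 0.0000, 0.0000, 0.0000, 1.0000]
J3: z=[-0.4067, 0.9135, 0.0000] o=[0.6592, 0.6038, 0.0000] → [-0.7982, -0.3554, -0.1108, -0.4067, 0.9135, 0.0000]
J4: z=[-0.4067, 0.9135, 0.0000] o=[0.3852, 0.7664, -0.3324] → [-0.4946, -0.2202, -0.2950, -0.4067, 0.9135, 0.0000]
J5: z=[0.7100, 0.3161, -0.6293] o=[0.3220, 0.7382, -0.4178] → [0.0083, 0.1406, 0.0800, 0.7100, 0.3161, -0.6293]
J6: z=[0.7100, 0.3161, -0.6293] o=[0.7495, 0.6609, -0.6418] → [0.1278, 0.2507, 0.2701, 0.7100, 0.3161, -0.6293]
V = J·q̇ = [0.1329, -0.1437, 0.0059, -0.2177, -0.8161, 0.2908]

0.1329 -0.1437 0.0059 -0.2177 -0.8161 0.2908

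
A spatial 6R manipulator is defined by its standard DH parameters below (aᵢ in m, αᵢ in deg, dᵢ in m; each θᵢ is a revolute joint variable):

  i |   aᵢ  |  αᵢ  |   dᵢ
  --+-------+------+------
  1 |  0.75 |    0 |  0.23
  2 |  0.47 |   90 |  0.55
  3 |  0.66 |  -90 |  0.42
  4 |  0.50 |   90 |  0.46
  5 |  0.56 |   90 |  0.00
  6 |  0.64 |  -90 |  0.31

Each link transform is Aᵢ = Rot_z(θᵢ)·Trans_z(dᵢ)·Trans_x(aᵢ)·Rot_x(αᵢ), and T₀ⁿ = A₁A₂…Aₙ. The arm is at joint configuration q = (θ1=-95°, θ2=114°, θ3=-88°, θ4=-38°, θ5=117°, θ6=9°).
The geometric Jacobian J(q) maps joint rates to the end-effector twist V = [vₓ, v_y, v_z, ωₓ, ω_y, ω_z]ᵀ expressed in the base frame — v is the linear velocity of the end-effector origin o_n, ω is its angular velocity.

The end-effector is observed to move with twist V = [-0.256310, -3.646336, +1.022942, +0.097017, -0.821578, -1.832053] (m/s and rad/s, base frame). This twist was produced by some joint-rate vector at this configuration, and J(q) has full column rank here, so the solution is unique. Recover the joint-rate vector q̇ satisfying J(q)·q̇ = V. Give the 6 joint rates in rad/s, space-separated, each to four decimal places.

-0.6880 -0.8900 0.2760 -0.4510 0.2670 0.5870

o_n = [2.1858, -0.6527, 0.0550]
J₁: ẑ×o_n = [0.6527, 2.1858, -0.0000], ω = ẑ
J2: z=[0.0000, 0.0000, 1.0000] o=[-0.0654, -0.7471, 0.2300] → [-0.0945, 2.2511, 0.0000, 0.0000, 0.0000, 1.0000]
J3: z=[0.3256, -0.9455, 0.0000] o=[0.3790, -0.5941, 0.7800] → [0.6855, 0.2360, 1.6893, 0.3256, -0.9455, 0.0000]
J4: z=[0.9449, 0.3254, 0.0349] o=[0.5375, -0.9837, 0.1204] → [-0.0328, 0.1194, -0.2234, 0.9449, 0.3254, 0.0349]
J5: z=[0.2362, -0.7521, 0.6153] o=[1.0854, -1.1207, -0.2573] → [-0.5228, 0.6033, 0.9381, 0.2362, -0.7521, 0.6153]
J6: z=[0.6308, -0.3630, -0.6859] o=[1.4994, -0.8126, -0.0397] → [0.0753, -0.5305, 0.3500, 0.6308, -0.3630, -0.6859]
q̇ = J⁺·V = [-0.6880, -0.8900, 0.2760, -0.4510, 0.2670, 0.5870]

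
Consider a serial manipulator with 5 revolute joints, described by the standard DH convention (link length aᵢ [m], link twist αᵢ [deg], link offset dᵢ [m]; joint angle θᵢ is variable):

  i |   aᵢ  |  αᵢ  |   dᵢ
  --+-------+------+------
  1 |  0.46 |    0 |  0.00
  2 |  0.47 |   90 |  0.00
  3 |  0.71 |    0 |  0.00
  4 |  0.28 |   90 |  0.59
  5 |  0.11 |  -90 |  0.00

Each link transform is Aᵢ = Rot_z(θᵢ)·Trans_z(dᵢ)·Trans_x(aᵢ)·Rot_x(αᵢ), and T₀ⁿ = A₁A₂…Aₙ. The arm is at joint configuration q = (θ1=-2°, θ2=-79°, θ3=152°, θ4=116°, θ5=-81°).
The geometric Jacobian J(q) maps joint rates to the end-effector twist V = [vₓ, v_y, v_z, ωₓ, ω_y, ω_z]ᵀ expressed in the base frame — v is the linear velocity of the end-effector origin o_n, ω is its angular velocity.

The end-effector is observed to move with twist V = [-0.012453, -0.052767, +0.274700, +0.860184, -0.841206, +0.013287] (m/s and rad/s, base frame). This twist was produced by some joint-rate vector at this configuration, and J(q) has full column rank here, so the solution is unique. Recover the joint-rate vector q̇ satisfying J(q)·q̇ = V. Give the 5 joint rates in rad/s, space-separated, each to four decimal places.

o_n = [-0.0419, 0.0739, 0.0363]
J₁: ẑ×o_n = [-0.0739, -0.0419, 0.0000], ω = ẑ
J2: z=[0.0000, 0.0000, 1.0000] o=[0.4597, -0.0161, 0.0000] → [-0.0899, -0.5016, 0.0000, 0.0000, 0.0000, 1.0000]
J3: z=[-0.9877, -0.1564, 0.0000] o=[0.5332, -0.4803, 0.0000] → [-0.0057, 0.0359, -0.6373, -0.9877, -0.1564, 0.0000]
J4: z=[-0.9877, -0.1564, 0.0000] o=[0.4352, 0.1389, 0.3333] → [0.0465, -0.2934, -0.0104, -0.9877, -0.1564, 0.0000]
J5: z=[-0.1563, 0.9871, 0.0349] o=[-0.1491, 0.0563, 0.0535] → [-0.0176, 0.0011, -0.1086, -0.1563, 0.9871, 0.0349]
q̇ = J⁺·V = [-0.3340, 0.3810, -0.2590, -0.4590, -0.9660]

-0.3340 0.3810 -0.2590 -0.4590 -0.9660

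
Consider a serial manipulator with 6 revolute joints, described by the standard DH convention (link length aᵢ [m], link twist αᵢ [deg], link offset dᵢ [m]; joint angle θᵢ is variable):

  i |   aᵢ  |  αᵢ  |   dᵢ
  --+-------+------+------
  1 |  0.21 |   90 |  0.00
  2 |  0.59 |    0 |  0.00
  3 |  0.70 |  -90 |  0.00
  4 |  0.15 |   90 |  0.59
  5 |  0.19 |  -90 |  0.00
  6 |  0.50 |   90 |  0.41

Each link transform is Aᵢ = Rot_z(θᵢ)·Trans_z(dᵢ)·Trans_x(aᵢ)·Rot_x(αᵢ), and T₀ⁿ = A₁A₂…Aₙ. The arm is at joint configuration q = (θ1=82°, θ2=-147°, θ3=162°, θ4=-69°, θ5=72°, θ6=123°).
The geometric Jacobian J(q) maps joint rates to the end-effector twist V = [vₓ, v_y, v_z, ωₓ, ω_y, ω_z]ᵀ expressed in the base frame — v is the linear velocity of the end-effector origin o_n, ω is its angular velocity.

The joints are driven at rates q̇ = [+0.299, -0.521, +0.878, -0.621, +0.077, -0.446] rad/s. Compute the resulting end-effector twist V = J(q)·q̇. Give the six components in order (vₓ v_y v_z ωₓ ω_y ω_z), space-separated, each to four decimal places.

-0.0001 -0.2720 0.7816 0.8111 0.1625 -0.4132

o_n = [-0.3228, 0.5628, 0.5532]
J₁: ẑ×o_n = [-0.5628, -0.3228, 0.0000], ω = ẑ
J2: z=[0.9903, -0.1392, 0.0000] o=[0.0292, 0.2080, 0.0000] → [-0.0770, -0.5478, 0.3024, 0.9903, -0.1392, 0.0000]
J3: z=[0.9903, -0.1392, 0.0000] o=[-0.0396, -0.2820, -0.3213] → [-0.1217, -0.8660, 0.7972, 0.9903, -0.1392, 0.0000]
J4: z=[-0.0360, -0.2563, 0.9659] o=[0.0545, 0.3875, -0.1402] → [-0.3470, -0.3395, -0.1030, -0.0360, -0.2563, 0.9659]
J5: z=[0.2294, -0.9429, -0.2416] o=[0.1791, 0.2682, 0.4436] → [-0.0321, 0.0962, -0.4057, 0.2294, -0.9429, -0.2416]
J6: z=[-0.9362, -0.2816, 0.2103] o=[0.2297, 0.2344, 0.6236] → [-0.0492, -0.1821, -0.4630, -0.9362, -0.2816, 0.2103]
V = J·q̇ = [-0.0001, -0.2720, 0.7816, 0.8111, 0.1625, -0.4132]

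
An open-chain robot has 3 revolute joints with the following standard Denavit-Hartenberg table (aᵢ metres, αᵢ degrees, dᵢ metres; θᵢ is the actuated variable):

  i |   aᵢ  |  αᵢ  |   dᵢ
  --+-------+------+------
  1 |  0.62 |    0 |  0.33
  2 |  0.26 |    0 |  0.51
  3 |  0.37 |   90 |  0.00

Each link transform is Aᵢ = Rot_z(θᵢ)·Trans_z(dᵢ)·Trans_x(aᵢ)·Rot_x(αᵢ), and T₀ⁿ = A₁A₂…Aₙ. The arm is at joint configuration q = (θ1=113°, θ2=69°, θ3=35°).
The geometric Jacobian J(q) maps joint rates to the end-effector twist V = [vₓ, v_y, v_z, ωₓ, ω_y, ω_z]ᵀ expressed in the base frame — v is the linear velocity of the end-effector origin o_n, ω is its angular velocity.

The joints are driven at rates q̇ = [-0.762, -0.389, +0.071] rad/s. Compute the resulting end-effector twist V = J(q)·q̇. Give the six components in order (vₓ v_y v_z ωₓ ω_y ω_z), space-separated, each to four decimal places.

o_n = [-0.7976, 0.3390, 0.8400]
J₁: ẑ×o_n = [-0.3390, -0.7976, 0.0000], ω = ẑ
J2: z=[0.0000, 0.0000, 1.0000] o=[-0.2423, 0.5707, 0.3300] → [0.2317, -0.5553, 0.0000, 0.0000, 0.0000, 1.0000]
J3: z=[0.0000, 0.0000, 1.0000] o=[-0.5021, 0.5616, 0.8400] → [0.2227, -0.2955, 0.0000, 0.0000, 0.0000, 1.0000]
V = J·q̇ = [0.1840, 0.8028, 0.0000, 0.0000, 0.0000, -1.0800]

0.1840 0.8028 0.0000 0.0000 0.0000 -1.0800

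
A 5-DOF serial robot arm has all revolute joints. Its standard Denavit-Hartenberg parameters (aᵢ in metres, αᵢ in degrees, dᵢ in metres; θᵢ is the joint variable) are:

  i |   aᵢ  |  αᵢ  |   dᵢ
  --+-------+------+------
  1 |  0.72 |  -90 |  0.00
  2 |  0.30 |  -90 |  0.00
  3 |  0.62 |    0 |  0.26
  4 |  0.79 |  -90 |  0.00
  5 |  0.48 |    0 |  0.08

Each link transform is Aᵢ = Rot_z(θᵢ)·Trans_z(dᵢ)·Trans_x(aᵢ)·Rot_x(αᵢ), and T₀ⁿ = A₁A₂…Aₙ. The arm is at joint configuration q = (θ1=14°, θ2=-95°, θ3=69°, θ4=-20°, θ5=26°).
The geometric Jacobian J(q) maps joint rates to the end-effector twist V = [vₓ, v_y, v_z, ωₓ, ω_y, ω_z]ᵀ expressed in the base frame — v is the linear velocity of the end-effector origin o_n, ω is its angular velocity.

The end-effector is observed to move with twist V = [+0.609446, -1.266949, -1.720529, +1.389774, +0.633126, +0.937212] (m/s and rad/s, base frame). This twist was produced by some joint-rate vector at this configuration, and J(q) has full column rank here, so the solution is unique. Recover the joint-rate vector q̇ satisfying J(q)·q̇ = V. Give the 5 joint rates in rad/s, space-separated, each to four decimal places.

o_n = [1.0155, -1.3475, 1.2627]
J₁: ẑ×o_n = [1.3475, 1.0155, -0.0000], ω = ẑ
J2: z=[-0.2419, 0.9703, 0.0000] o=[0.6986, 0.1742, 0.0000] → [1.2251, 0.3055, 0.0607, -0.2419, 0.9703, 0.0000]
J3: z=[0.9666, 0.2410, 0.0872] o=[0.6732, 0.1679, 0.2989] → [0.3643, -0.9018, -1.5472, 0.9666, 0.2410, 0.0872]
J4: z=[0.9666, 0.2410, 0.0872] o=[1.0458, -0.3358, 0.5429] → [0.2616, -0.6984, -0.9706, 0.9666, 0.2410, 0.0872]
J5: z=[0.2225, -0.6207, -0.7518] o=[1.1462, -0.9252, 1.0592] → [-0.4438, 0.0530, -0.1751, 0.2225, -0.6207, -0.7518]
q̇ = J⁺·V = [0.0990, -0.3340, 0.5910, 0.9780, -0.9330]

0.0990 -0.3340 0.5910 0.9780 -0.9330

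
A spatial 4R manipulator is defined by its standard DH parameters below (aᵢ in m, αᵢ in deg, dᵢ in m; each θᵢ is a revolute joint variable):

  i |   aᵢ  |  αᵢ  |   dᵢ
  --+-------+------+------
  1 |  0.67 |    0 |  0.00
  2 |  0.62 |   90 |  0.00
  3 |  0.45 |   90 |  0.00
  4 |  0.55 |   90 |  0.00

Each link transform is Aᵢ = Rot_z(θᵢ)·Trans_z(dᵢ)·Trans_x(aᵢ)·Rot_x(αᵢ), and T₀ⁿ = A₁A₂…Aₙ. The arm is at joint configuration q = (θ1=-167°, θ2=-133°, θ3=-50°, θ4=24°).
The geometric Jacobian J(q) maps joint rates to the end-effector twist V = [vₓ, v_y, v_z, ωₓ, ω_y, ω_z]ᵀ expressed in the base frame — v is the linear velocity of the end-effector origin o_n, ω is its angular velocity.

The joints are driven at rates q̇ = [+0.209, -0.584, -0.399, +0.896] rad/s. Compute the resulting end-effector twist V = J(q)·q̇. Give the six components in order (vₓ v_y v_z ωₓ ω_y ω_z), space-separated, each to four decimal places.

o_n = [0.1570, 0.8046, -0.7296]
J₁: ẑ×o_n = [-0.8046, 0.1570, 0.0000], ω = ẑ
J2: z=[0.0000, 0.0000, 1.0000] o=[-0.6528, -0.1507, 0.0000] → [-0.9553, 0.8098, 0.0000, 0.0000, 0.0000, 1.0000]
J3: z=[0.8660, -0.5000, 0.0000] o=[-0.3428, 0.3862, 0.0000] → [0.3648, 0.6319, 0.6122, 0.8660, -0.5000, 0.0000]
J4: z=[-0.3830, -0.6634, -0.6428] o=[-0.1982, 0.6367, -0.3447] → [0.3632, -0.3758, 0.1714, -0.3830, -0.6634, -0.6428]
V = J·q̇ = [0.5696, -1.0289, -0.0907, -0.6887, -0.3949, -0.9509]

0.5696 -1.0289 -0.0907 -0.6887 -0.3949 -0.9509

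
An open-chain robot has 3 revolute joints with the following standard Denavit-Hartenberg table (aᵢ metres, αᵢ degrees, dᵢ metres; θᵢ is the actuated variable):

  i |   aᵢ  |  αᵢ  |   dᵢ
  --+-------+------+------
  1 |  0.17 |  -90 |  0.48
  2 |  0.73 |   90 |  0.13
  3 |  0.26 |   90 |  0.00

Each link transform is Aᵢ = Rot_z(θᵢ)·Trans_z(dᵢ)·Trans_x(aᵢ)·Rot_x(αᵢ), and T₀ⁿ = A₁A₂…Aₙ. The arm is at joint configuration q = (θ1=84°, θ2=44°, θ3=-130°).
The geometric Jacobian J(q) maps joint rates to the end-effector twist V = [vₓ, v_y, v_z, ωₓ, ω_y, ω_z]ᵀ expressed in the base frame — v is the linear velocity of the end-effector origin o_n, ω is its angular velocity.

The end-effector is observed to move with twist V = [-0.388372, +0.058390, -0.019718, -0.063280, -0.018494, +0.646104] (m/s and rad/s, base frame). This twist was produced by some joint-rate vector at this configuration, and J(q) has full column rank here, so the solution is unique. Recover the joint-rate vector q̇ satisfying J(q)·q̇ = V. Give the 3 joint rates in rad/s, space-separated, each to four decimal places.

0.6720 0.0610 -0.0360

o_n = [0.1289, 0.5645, 0.0890]
J₁: ẑ×o_n = [-0.5645, 0.1289, 0.0000], ω = ẑ
J2: z=[-0.9945, 0.1045, 0.0000] o=[0.0178, 0.1691, 0.4800] → [-0.0409, -0.3889, -0.4049, -0.9945, 0.1045, 0.0000]
J3: z=[0.0726, 0.6909, 0.7193] o=[-0.0566, 0.7049, -0.0271] → [0.1812, 0.1250, -0.1384, 0.0726, 0.6909, 0.7193]
q̇ = J⁺·V = [0.6720, 0.0610, -0.0360]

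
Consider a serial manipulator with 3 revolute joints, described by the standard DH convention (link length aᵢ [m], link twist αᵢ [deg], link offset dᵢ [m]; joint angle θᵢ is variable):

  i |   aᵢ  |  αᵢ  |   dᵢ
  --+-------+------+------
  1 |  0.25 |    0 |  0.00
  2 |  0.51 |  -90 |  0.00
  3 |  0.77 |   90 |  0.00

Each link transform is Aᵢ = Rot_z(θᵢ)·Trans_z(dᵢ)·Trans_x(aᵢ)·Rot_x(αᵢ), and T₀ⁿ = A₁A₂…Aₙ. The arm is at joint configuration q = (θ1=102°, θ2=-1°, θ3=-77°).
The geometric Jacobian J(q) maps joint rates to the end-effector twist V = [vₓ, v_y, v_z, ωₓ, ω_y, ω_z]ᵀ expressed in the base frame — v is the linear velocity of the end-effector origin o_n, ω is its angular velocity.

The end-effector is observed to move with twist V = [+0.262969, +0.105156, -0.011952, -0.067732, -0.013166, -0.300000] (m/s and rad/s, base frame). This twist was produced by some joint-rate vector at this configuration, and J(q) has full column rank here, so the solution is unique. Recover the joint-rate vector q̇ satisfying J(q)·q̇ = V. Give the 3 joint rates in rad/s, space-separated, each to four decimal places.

-0.2930 -0.0070 0.0690

o_n = [-0.1823, 0.9152, 0.7503]
J₁: ẑ×o_n = [-0.9152, -0.1823, 0.0000], ω = ẑ
J2: z=[0.0000, 0.0000, 1.0000] o=[-0.0520, 0.2445, 0.0000] → [-0.6707, -0.1304, 0.0000, 0.0000, 0.0000, 1.0000]
J3: z=[-0.9816, -0.1908, 0.0000] o=[-0.1493, 0.7452, 0.0000] → [-0.1432, 0.7365, -0.1732, -0.9816, -0.1908, 0.0000]
q̇ = J⁺·V = [-0.2930, -0.0070, 0.0690]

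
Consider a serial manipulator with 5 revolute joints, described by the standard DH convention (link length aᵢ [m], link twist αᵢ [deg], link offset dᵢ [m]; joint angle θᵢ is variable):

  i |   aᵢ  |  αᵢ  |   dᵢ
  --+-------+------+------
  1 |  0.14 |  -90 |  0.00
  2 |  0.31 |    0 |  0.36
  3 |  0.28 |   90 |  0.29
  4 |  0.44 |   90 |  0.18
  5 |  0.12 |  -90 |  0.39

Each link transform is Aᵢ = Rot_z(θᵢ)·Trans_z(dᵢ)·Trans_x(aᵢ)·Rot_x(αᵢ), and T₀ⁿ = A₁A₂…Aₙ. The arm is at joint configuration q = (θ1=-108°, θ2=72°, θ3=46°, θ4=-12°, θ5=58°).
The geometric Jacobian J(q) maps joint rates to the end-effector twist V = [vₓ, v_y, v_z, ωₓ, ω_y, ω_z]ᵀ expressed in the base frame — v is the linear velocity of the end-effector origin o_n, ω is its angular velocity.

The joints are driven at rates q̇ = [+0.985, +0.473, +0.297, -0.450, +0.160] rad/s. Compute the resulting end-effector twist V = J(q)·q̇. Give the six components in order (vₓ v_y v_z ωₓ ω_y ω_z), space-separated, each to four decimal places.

o_n = [0.1064, -0.2027, -1.0377]
J₁: ẑ×o_n = [0.2027, 0.1064, -0.0000], ω = ẑ
J2: z=[0.9511, -0.3090, 0.0000] o=[-0.0433, -0.1331, 0.0000] → [0.3207, 0.9869, -0.0199, 0.9511, -0.3090, 0.0000]
J3: z=[0.9511, -0.3090, 0.0000] o=[0.2695, -0.3355, -0.2948] → [0.2295, 0.7065, 0.0759, 0.9511, -0.3090, 0.0000]
J4: z=[-0.2728, -0.8397, -0.4695] o=[0.5859, -0.3001, -0.5421] → [0.4619, 0.0899, -0.4293, -0.2728, -0.8397, -0.4695]
J5: z=[-0.9604, 0.2094, 0.1836] o=[0.5123, -0.2308, -1.0066] → [-0.0117, -0.1044, 0.0580, -0.9604, 0.2094, 0.1836]
V = J·q̇ = [0.2098, 0.7242, 0.2156, 0.7014, 0.1734, 1.2256]

0.2098 0.7242 0.2156 0.7014 0.1734 1.2256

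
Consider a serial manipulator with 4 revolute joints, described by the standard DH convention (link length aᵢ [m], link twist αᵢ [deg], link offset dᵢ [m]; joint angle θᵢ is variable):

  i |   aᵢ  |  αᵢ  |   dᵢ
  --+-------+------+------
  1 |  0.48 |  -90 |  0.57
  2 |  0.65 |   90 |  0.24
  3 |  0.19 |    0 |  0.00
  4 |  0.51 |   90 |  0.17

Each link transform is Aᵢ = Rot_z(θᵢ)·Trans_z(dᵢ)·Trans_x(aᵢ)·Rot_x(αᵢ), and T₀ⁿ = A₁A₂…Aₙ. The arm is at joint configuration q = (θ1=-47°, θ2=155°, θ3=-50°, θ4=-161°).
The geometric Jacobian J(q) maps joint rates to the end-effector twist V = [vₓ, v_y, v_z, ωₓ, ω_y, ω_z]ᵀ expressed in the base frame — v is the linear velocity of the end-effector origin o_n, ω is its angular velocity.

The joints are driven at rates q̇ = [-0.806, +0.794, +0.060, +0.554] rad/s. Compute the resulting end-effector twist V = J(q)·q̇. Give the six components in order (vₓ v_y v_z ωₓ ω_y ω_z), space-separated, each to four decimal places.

-0.2068 -0.4545 0.2485 0.7577 0.3517 -1.3625

o_n = [0.4305, 0.0620, 0.2744]
J₁: ẑ×o_n = [-0.0620, 0.4305, 0.0000], ω = ẑ
J2: z=[0.7314, 0.6820, 0.0000] o=[0.3274, -0.3510, 0.5700] → [-0.2016, 0.2162, 0.2317, 0.7314, 0.6820, 0.0000]
J3: z=[0.2882, -0.3091, -0.9063] o=[0.1011, 0.2435, 0.2953] → [-0.1580, -0.2925, 0.0495, 0.2882, -0.3091, -0.9063]
J4: z=[0.2882, -0.3091, -0.9063] o=[-0.0808, 0.2252, 0.2437] → [-0.1574, -0.4722, 0.1110, 0.2882, -0.3091, -0.9063]
V = J·q̇ = [-0.2068, -0.4545, 0.2485, 0.7577, 0.3517, -1.3625]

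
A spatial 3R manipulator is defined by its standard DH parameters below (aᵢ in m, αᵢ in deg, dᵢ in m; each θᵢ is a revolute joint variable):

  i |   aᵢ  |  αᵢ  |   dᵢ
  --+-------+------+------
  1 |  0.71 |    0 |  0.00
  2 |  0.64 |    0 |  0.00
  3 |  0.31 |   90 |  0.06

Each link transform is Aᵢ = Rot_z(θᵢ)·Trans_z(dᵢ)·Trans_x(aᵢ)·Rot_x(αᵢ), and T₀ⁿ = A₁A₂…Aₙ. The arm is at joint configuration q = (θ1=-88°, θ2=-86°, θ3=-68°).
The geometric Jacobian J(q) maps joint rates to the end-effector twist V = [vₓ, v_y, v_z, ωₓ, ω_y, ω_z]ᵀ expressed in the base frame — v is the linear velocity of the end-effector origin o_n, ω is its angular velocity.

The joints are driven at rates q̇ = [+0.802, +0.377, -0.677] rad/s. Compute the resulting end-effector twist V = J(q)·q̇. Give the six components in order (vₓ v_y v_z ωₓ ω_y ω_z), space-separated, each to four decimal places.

0.5105 -0.8036 0.0000 0.0000 0.0000 0.5020

o_n = [-0.7573, -0.5028, 0.0600]
J₁: ẑ×o_n = [0.5028, -0.7573, 0.0000], ω = ẑ
J2: z=[0.0000, 0.0000, 1.0000] o=[0.0248, -0.7096, 0.0000] → [-0.2068, -0.7820, 0.0000, 0.0000, 0.0000, 1.0000]
J3: z=[0.0000, 0.0000, 1.0000] o=[-0.6117, -0.7765, 0.0000] → [-0.2737, -0.1455, 0.0000, 0.0000, 0.0000, 1.0000]
V = J·q̇ = [0.5105, -0.8036, 0.0000, 0.0000, 0.0000, 0.5020]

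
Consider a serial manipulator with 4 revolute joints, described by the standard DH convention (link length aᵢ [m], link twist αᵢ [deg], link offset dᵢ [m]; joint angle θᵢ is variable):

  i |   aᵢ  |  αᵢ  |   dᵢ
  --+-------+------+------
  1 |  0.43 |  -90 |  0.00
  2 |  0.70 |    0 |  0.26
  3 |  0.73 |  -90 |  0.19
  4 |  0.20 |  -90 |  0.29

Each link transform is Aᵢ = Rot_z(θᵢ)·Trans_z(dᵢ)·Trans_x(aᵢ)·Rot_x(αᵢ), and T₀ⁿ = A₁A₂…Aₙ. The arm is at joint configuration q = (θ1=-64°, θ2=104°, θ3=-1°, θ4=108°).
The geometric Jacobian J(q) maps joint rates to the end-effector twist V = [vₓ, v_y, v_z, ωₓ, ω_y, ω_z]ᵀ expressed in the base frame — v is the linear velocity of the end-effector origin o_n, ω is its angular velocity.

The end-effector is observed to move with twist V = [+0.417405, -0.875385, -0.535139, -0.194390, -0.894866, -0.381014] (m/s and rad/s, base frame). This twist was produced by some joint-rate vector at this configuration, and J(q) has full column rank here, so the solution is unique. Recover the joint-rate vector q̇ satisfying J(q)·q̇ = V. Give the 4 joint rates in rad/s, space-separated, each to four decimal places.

o_n = [0.1580, 0.2687, -1.2650]
J₁: ẑ×o_n = [-0.2687, 0.1580, 0.0000], ω = ẑ
J2: z=[0.8988, 0.4384, 0.0000] o=[0.1885, -0.3865, 0.0000] → [-0.5546, 1.1370, 0.6022, 0.8988, 0.4384, 0.0000]
J3: z=[0.8988, 0.4384, 0.0000] o=[0.3479, -0.1203, -0.6792] → [-0.2568, 0.5265, 0.4329, 0.8988, 0.4384, 0.0000]
J4: z=[-0.4271, 0.8758, 0.2250] o=[0.4467, 0.1106, -1.3905] → [0.0743, -0.0114, 0.1853, -0.4271, 0.8758, 0.2250]
q̇ = J⁺·V = [-0.2150, -0.9030, 0.3360, -0.7380]

-0.2150 -0.9030 0.3360 -0.7380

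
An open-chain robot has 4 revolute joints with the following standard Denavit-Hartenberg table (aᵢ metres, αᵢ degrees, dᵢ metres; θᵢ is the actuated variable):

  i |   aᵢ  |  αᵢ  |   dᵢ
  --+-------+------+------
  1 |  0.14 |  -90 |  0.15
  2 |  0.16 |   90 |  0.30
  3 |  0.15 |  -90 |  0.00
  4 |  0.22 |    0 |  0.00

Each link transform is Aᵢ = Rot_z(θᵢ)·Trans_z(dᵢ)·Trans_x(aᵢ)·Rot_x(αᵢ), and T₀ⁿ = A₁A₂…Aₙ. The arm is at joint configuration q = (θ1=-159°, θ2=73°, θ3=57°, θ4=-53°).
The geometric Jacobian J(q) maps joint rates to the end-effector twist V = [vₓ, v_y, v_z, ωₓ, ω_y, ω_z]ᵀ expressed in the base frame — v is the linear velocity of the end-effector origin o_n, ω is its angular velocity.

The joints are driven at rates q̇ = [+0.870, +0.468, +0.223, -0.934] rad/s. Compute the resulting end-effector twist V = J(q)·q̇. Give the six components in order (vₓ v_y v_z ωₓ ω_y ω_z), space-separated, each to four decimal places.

0.5607 -0.0466 0.0506 -0.4275 -0.1205 0.1861

o_n = [-0.1808, -0.6444, -0.0987]
J₁: ẑ×o_n = [0.6444, -0.1808, 0.0000], ω = ẑ
J2: z=[0.3584, -0.9336, 0.0000] o=[-0.1307, -0.0502, 0.1500] → [0.2322, 0.0891, -0.2598, 0.3584, -0.9336, 0.0000]
J3: z=[-0.8928, -0.3427, 0.2924] o=[-0.0669, -0.3470, -0.0030] → [0.1198, -0.1188, 0.2265, -0.8928, -0.3427, 0.2924]
J4: z=[0.4241, -0.4206, 0.8020] o=[-0.0441, -0.4730, -0.0811] → [0.1449, -0.1022, -0.1302, 0.4241, -0.4206, 0.8020]
V = J·q̇ = [0.5607, -0.0466, 0.0506, -0.4275, -0.1205, 0.1861]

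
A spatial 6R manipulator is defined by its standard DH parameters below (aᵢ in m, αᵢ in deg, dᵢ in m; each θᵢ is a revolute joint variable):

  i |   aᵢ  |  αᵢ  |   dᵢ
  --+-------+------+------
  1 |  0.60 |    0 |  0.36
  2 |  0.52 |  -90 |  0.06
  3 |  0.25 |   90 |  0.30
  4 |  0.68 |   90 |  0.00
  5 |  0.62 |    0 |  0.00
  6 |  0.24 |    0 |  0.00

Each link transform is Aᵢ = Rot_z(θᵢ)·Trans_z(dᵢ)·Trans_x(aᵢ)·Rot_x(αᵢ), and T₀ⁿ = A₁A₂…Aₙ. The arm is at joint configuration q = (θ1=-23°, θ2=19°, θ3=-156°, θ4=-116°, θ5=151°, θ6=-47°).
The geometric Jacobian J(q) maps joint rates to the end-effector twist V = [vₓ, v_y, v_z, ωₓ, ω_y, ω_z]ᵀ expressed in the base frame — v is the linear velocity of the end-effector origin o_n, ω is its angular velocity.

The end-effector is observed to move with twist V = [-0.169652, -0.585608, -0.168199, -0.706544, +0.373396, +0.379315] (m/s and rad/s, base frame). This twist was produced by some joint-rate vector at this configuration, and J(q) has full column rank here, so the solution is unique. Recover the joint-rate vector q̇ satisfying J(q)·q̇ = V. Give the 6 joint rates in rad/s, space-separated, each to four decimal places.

-0.1390 -0.6620 0.8830 -0.7810 -0.7100 -0.5670

o_n = [0.6745, -0.0140, 0.0201]
J₁: ẑ×o_n = [0.0140, 0.6745, -0.0000], ω = ẑ
J2: z=[0.0000, 0.0000, 1.0000] o=[0.5523, -0.2344, 0.3600] → [-0.2204, 0.1222, 0.0000, 0.0000, 0.0000, 1.0000]
J3: z=[0.0698, 0.9976, 0.0000] o=[1.0710, -0.2707, 0.4200] → [-0.3989, 0.0279, 0.4135, 0.0698, 0.9976, 0.0000]
J4: z=[-0.4057, 0.0284, -0.9135] o=[0.8641, 0.0445, 0.5217] → [-0.0677, -0.0303, 0.0291, -0.4057, 0.0284, -0.9135]
J5: z=[0.8497, 0.3800, -0.3656] o=[1.0932, -0.5842, 0.4004] → [0.0639, 0.4762, 0.6435, 0.8497, 0.3800, -0.3656]
J6: z=[0.8497, 0.3800, -0.3656] o=[0.7886, -0.0743, 0.2225] → [-0.0549, 0.2137, 0.0946, 0.8497, 0.3800, -0.3656]
q̇ = J⁺·V = [-0.1390, -0.6620, 0.8830, -0.7810, -0.7100, -0.5670]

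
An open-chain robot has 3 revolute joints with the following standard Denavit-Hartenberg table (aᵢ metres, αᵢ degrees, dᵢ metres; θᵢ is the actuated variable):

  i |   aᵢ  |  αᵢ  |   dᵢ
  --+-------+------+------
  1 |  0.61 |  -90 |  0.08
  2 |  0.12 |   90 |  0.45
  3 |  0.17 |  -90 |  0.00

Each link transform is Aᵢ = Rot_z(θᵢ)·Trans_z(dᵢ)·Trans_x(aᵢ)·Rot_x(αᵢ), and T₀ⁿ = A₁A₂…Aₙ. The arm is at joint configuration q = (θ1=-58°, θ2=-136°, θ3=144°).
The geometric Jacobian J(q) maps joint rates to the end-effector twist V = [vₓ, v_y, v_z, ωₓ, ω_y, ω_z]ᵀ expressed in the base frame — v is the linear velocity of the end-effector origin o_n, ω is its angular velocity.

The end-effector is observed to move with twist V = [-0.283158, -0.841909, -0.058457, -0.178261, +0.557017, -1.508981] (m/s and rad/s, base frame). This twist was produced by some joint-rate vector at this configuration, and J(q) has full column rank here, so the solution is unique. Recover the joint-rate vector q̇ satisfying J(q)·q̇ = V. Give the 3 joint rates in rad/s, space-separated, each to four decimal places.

o_n = [0.7963, -0.2366, 0.0678]
J₁: ẑ×o_n = [0.2366, 0.7963, -0.0000], ω = ẑ
J2: z=[0.8480, 0.5299, 0.0000] o=[0.3233, -0.5173, 0.0800] → [-0.0065, 0.0103, -0.0126, 0.8480, 0.5299, 0.0000]
J3: z=[-0.3681, 0.5891, -0.7193] o=[0.6591, -0.2056, 0.1634] → [-0.0785, -0.1338, -0.0694, -0.3681, 0.5891, -0.7193]
q̇ = J⁺·V = [-0.9220, 0.1440, 0.8160]

-0.9220 0.1440 0.8160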